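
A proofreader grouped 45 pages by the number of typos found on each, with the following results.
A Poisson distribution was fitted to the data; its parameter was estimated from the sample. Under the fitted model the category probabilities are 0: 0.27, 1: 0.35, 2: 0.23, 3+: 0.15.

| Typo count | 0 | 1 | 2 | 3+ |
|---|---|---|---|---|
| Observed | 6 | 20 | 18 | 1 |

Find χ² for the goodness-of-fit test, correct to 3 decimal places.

14.812

Expected counts E_i = n·p_i: 45×0.27 = 12.15, 45×0.35 = 15.75, 45×0.23 = 10.35, 45×0.15 = 6.75.
cat         O        E   (O−E)²/E
0           6    12.15     3.1130
1          20    15.75     1.1468
2          18    10.35     5.6543
3+          1     6.75     4.8981
Sum = 14.812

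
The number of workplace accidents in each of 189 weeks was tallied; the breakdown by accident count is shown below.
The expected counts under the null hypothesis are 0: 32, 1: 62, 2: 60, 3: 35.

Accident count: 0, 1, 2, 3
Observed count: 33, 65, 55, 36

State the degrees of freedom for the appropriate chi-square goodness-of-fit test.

3

There are k = 4 categories and no parameters were estimated from the data, so df = 4 − 1 = 3.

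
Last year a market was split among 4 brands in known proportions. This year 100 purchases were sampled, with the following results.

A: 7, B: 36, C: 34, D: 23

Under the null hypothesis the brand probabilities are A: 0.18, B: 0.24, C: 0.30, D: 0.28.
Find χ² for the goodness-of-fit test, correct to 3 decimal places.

14.148

Expected counts E_i = n·p_i: 100×0.18 = 18, 100×0.24 = 24, 100×0.30 = 30, 100×0.28 = 28.
χ² = (7−18)²/18 + (36−24)²/24 + (34−30)²/30 + (23−28)²/28
   = 6.7222 + 6.0000 + 0.5333 + 0.8929
Sum = 14.148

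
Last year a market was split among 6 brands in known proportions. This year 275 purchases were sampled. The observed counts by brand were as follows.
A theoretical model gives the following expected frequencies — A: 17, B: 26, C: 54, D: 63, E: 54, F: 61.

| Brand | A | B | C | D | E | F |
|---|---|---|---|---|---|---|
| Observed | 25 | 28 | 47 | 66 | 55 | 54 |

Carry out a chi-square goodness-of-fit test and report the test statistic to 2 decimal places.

5.79

A: (25 − 17)²/17 = 64/17 = 3.765
B: (28 − 26)²/26 = 4/26 = 0.154
C: (47 − 54)²/54 = 49/54 = 0.907
D: (66 − 63)²/63 = 9/63 = 0.143
E: (55 − 54)²/54 = 1/54 = 0.019
F: (54 − 61)²/61 = 49/61 = 0.803
Sum = 5.79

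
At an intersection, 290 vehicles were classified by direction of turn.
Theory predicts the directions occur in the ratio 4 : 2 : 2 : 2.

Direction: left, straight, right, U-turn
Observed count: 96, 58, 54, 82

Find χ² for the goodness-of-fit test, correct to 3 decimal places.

13.655

Ratio total = 10. Expected counts: 290×4/10 = 116, 290×2/10 = 58, 290×2/10 = 58, 290×2/10 = 58.
left: (96 − 116)²/116 = 400/116 = 3.4483
straight: (58 − 58)²/58 = 0/58 = 0.0000
right: (54 − 58)²/58 = 16/58 = 0.2759
U-turn: (82 − 58)²/58 = 576/58 = 9.9310
Sum = 13.655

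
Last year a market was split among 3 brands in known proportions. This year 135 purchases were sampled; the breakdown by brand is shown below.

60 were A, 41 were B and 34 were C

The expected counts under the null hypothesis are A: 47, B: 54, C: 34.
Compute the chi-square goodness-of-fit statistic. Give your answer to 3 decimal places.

cat         O        E   (O−E)²/E
A          60       47     3.5957
B          41       54     3.1296
C          34       34     0.0000
Sum = 6.725

6.725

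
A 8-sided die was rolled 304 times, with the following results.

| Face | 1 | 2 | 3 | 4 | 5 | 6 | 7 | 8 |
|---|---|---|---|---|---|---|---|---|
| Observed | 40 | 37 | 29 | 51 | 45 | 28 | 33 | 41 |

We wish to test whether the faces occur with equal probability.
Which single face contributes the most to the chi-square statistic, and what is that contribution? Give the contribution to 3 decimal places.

4, 4.447

Expected count for each of the 8 categories: 304/8 = 38.
cat         O        E   (O−E)²/E
1          40       38     0.1053
2          37       38     0.0263
3          29       38     2.1316
4          51       38     4.4474
5          45       38     1.2895
6          28       38     2.6316
7          33       38     0.6579
8          41       38     0.2368
The largest term is for 4: 4.447.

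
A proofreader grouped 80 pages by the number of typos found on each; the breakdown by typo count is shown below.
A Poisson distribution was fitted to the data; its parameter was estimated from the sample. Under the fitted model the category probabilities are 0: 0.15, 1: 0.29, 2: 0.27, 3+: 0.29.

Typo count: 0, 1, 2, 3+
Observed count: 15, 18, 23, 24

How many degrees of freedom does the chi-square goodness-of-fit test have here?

2

There are k = 4 categories and 1 parameter estimated from the data, so df = 4 − 1 − 1 = 2.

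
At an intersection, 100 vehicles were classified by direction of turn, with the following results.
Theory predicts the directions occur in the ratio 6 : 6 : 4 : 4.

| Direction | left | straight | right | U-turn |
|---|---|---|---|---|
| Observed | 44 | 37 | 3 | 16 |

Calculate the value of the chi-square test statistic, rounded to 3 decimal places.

23.417

Ratio total = 20. Expected counts: 100×6/20 = 30, 100×6/20 = 30, 100×4/20 = 20, 100×4/20 = 20.
χ² = (44−30)²/30 + (37−30)²/30 + (3−20)²/20 + (16−20)²/20
   = 6.5333 + 1.6333 + 14.4500 + 0.8000
Sum = 23.417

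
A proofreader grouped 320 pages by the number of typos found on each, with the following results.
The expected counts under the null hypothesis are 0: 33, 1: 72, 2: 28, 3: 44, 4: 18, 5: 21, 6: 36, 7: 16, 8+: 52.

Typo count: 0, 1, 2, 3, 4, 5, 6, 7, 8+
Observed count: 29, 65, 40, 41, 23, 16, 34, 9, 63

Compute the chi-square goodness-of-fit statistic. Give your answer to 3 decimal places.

14.593

χ² = (29−33)²/33 + (65−72)²/72 + (40−28)²/28 + (41−44)²/44 + (23−18)²/18 + (16−21)²/21 + (34−36)²/36 + (9−16)²/16 + (63−52)²/52
   = 0.4848 + 0.6806 + 5.1429 + 0.2045 + 1.3889 + 1.1905 + 0.1111 + 3.0625 + 2.3269
Sum = 14.593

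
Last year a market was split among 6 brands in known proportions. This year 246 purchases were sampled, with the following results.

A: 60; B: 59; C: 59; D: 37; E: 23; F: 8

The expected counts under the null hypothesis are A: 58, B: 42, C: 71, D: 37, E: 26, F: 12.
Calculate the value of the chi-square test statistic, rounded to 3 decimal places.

cat         O        E   (O−E)²/E
A          60       58     0.0690
B          59       42     6.8810
C          59       71     2.0282
D          37       37     0.0000
E          23       26     0.3462
F           8       12     1.3333
Sum = 10.658

10.658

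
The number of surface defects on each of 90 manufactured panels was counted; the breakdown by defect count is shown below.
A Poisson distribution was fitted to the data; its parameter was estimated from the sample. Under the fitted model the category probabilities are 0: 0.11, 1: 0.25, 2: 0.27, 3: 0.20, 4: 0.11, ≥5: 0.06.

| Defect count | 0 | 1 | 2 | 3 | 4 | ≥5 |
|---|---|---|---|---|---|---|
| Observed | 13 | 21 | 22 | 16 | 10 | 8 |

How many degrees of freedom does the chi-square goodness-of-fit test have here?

There are k = 6 categories and 1 parameter estimated from the data, so df = 6 − 1 − 1 = 4.

4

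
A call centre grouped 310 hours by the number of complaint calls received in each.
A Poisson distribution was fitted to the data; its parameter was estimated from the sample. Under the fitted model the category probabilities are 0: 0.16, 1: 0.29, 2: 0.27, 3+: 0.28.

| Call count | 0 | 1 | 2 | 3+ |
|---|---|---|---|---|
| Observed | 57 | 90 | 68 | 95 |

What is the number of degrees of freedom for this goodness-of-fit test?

2

There are k = 4 categories and 1 parameter estimated from the data, so df = 4 − 1 − 1 = 2.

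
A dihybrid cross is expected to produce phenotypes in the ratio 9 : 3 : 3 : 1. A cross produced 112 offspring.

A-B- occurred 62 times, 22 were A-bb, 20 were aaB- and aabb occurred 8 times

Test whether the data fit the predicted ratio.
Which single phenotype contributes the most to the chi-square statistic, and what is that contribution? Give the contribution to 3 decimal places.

aabb, 0.143

Ratio total = 16. Expected counts: 112×9/16 = 63, 112×3/16 = 21, 112×3/16 = 21, 112×1/16 = 7.
A-B-: (62 − 63)²/63 = 1/63 = 0.0159
A-bb: (22 − 21)²/21 = 1/21 = 0.0476
aaB-: (20 − 21)²/21 = 1/21 = 0.0476
aabb: (8 − 7)²/7 = 1/7 = 0.1429
The largest term is for aabb: 0.143.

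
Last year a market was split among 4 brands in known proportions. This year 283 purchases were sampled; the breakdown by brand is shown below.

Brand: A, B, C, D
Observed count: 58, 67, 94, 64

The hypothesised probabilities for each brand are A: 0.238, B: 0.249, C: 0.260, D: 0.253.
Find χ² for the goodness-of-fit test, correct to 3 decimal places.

7.943

Expected counts E_i = n·p_i: 283×0.238 = 67.354, 283×0.249 = 70.467, 283×0.260 = 73.58, 283×0.253 = 71.599.
A: (58 − 67.354)²/67.354 = 87.497316/67.354 = 1.2991
B: (67 − 70.467)²/70.467 = 12.020089/70.467 = 0.1706
C: (94 − 73.58)²/73.58 = 416.9764/73.58 = 5.6670
D: (64 − 71.599)²/71.599 = 57.744801/71.599 = 0.8065
Sum = 7.943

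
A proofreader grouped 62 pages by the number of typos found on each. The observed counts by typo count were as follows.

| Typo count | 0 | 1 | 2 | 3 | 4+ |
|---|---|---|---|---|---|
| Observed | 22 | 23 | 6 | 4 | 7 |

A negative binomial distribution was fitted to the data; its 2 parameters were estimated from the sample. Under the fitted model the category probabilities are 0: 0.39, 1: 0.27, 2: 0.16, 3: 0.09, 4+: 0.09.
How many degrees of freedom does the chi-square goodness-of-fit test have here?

There are k = 5 categories and 2 parameters estimated from the data, so df = 5 − 1 − 2 = 2.

2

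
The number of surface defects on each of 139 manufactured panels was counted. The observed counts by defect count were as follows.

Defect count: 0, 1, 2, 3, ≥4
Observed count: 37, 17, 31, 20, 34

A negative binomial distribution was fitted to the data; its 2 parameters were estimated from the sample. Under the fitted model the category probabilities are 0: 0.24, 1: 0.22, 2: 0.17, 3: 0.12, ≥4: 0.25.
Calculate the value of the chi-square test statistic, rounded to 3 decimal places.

9.403

Expected counts E_i = n·p_i: 139×0.24 = 33.36, 139×0.22 = 30.58, 139×0.17 = 23.63, 139×0.12 = 16.68, 139×0.25 = 34.75.
cat         O        E   (O−E)²/E
0          37    33.36     0.3972
1          17    30.58     6.0306
2          31    23.63     2.2986
3          20    16.68     0.6608
≥4         34    34.75     0.0162
Sum = 9.403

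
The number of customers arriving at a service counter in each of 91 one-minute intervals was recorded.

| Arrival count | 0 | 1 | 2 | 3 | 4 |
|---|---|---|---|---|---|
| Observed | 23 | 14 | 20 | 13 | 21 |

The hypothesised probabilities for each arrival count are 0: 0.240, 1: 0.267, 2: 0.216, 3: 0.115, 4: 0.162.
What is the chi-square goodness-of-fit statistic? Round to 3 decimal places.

7.702

Expected counts E_i = n·p_i: 91×0.240 = 21.84, 91×0.267 = 24.297, 91×0.216 = 19.656, 91×0.115 = 10.465, 91×0.162 = 14.742.
χ² = (23−21.84)²/21.84 + (14−24.297)²/24.297 + (20−19.656)²/19.656 + (13−10.465)²/10.465 + (21−14.742)²/14.742
   = 0.0616 + 4.3638 + 0.0060 + 0.6141 + 2.6565
Sum = 7.702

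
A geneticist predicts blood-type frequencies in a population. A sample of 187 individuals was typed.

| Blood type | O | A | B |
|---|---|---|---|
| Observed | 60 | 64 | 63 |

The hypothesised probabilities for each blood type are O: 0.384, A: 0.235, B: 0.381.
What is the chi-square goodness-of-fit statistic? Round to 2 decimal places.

Expected counts E_i = n·p_i: 187×0.384 = 71.808, 187×0.235 = 43.945, 187×0.381 = 71.247.
O: (60 − 71.808)²/71.808 = 139.428864/71.808 = 1.942
A: (64 − 43.945)²/43.945 = 402.203025/43.945 = 9.152
B: (63 − 71.247)²/71.247 = 68.013009/71.247 = 0.955
Sum = 12.05

12.05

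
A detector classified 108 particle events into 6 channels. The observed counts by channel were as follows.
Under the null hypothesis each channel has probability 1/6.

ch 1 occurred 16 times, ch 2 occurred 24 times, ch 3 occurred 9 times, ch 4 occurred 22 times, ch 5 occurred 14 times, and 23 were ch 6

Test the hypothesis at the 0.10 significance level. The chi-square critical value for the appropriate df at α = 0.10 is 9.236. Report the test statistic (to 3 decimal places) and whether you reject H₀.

9.889; reject

Expected count for each of the 6 categories: 108/6 = 18.
cat         O        E   (O−E)²/E
ch 1       16       18     0.2222
ch 2       24       18     2.0000
ch 3        9       18     4.5000
ch 4       22       18     0.8889
ch 5       14       18     0.8889
ch 6       23       18     1.3889
Sum = 9.889
df = 5. Since 9.889 > 9.236, we reject H₀.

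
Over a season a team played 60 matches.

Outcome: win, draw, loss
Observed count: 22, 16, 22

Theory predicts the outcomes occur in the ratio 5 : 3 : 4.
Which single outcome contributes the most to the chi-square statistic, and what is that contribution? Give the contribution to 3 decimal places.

win, 0.360

Ratio total = 12. Expected counts: 60×5/12 = 25, 60×3/12 = 15, 60×4/12 = 20.
χ² = (22−25)²/25 + (16−15)²/15 + (22−20)²/20
   = 0.3600 + 0.0667 + 0.2000
The largest term is for win: 0.360.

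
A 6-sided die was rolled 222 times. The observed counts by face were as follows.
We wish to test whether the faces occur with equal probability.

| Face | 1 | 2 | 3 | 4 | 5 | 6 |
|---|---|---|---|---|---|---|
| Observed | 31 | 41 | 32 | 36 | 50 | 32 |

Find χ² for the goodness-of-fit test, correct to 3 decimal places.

Under H₀ each category has probability 1/6, so each expected count is 222/6 = 37.
cat         O        E   (O−E)²/E
1          31       37     0.9730
2          41       37     0.4324
3          32       37     0.6757
4          36       37     0.0270
5          50       37     4.5676
6          32       37     0.6757
Sum = 7.351

7.351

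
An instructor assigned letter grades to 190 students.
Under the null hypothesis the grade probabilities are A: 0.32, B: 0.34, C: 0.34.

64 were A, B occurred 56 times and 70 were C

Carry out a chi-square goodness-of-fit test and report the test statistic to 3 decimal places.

Expected counts E_i = n·p_i: 190×0.32 = 60.8, 190×0.34 = 64.6, 190×0.34 = 64.6.
A: (64 − 60.8)²/60.8 = 10.24/60.8 = 0.1684
B: (56 − 64.6)²/64.6 = 73.96/64.6 = 1.1449
C: (70 − 64.6)²/64.6 = 29.16/64.6 = 0.4514
Sum = 1.765

1.765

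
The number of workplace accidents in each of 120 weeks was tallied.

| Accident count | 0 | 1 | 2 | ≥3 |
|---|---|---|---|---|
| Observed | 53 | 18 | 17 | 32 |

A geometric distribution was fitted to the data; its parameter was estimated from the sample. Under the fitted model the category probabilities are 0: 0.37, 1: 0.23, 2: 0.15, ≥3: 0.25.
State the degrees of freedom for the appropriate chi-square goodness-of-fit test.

2

There are k = 4 categories and 1 parameter estimated from the data, so df = 4 − 1 − 1 = 2.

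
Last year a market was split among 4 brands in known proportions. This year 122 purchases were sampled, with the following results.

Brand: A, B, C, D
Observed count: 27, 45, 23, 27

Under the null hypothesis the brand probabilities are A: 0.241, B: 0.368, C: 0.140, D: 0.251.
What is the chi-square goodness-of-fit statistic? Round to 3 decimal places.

Expected counts E_i = n·p_i: 122×0.241 = 29.402, 122×0.368 = 44.896, 122×0.140 = 17.08, 122×0.251 = 30.622.
A: (27 − 29.402)²/29.402 = 5.769604/29.402 = 0.1962
B: (45 − 44.896)²/44.896 = 0.010816/44.896 = 0.0002
C: (23 − 17.08)²/17.08 = 35.0464/17.08 = 2.0519
D: (27 − 30.622)²/30.622 = 13.118884/30.622 = 0.4284
Sum = 2.677

2.677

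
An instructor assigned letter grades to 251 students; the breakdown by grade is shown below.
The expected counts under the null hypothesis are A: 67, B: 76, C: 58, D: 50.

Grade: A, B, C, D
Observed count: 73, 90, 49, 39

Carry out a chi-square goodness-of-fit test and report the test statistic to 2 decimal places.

A: (73 − 67)²/67 = 36/67 = 0.537
B: (90 − 76)²/76 = 196/76 = 2.579
C: (49 − 58)²/58 = 81/58 = 1.397
D: (39 − 50)²/50 = 121/50 = 2.420
Sum = 6.93

6.93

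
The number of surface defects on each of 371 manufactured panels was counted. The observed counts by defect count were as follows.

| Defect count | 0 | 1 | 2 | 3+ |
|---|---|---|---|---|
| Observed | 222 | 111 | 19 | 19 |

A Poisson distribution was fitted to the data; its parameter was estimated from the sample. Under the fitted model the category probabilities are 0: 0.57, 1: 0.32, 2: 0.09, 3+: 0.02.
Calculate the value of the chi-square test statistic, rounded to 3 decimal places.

25.300

Expected counts E_i = n·p_i: 371×0.57 = 211.47, 371×0.32 = 118.72, 371×0.09 = 33.39, 371×0.02 = 7.42.
cat         O        E   (O−E)²/E
0         222   211.47     0.5243
1         111   118.72     0.5020
2          19    33.39     6.2016
3+         19     7.42    18.0723
Sum = 25.300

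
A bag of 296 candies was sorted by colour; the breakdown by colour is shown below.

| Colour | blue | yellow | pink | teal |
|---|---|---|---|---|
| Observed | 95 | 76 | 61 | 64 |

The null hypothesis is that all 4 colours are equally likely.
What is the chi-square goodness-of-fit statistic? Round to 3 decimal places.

9.649

Expected count for each of the 4 categories: 296/4 = 74.
blue: (95 − 74)²/74 = 441/74 = 5.9595
yellow: (76 − 74)²/74 = 4/74 = 0.0541
pink: (61 − 74)²/74 = 169/74 = 2.2838
teal: (64 − 74)²/74 = 100/74 = 1.3514
Sum = 9.649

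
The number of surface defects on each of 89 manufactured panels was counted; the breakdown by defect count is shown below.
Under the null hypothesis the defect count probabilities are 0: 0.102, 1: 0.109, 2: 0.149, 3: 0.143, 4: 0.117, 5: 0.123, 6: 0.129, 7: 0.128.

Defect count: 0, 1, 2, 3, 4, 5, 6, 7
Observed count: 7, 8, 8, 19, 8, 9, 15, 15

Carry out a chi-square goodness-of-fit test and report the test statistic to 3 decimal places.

Expected counts E_i = n·p_i: 89×0.102 = 9.078, 89×0.109 = 9.701, 89×0.149 = 13.261, 89×0.143 = 12.727, 89×0.117 = 10.413, 89×0.123 = 10.947, 89×0.129 = 11.481, 89×0.128 = 11.392.
cat         O        E   (O−E)²/E
0           7    9.078     0.4757
1           8    9.701     0.2983
2           8   13.261     2.0872
3          19   12.727     3.0919
4           8   10.413     0.5592
5           9   10.947     0.3463
6          15   11.481     1.0786
7          15   11.392     1.1427
Sum = 9.080

9.080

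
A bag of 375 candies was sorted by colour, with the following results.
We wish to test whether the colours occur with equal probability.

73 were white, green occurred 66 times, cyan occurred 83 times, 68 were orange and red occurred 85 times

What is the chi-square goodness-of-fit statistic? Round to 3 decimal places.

3.973

Expected count for each of the 5 categories: 375/5 = 75.
χ² = (73−75)²/75 + (66−75)²/75 + (83−75)²/75 + (68−75)²/75 + (85−75)²/75
   = 0.0533 + 1.0800 + 0.8533 + 0.6533 + 1.3333
Sum = 3.973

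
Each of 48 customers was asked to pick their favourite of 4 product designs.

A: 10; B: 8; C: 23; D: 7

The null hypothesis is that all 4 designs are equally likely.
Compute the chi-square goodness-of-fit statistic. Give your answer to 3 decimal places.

Expected count for each of the 4 categories: 48/4 = 12.
A: (10 − 12)²/12 = 4/12 = 0.3333
B: (8 − 12)²/12 = 16/12 = 1.3333
C: (23 − 12)²/12 = 121/12 = 10.0833
D: (7 − 12)²/12 = 25/12 = 2.0833
Sum = 13.833

13.833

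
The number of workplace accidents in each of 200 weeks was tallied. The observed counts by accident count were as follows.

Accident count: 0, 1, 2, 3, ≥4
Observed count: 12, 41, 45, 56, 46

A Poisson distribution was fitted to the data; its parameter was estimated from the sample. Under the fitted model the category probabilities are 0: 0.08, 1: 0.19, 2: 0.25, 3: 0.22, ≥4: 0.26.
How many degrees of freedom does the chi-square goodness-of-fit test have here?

There are k = 5 categories and 1 parameter estimated from the data, so df = 5 − 1 − 1 = 3.

3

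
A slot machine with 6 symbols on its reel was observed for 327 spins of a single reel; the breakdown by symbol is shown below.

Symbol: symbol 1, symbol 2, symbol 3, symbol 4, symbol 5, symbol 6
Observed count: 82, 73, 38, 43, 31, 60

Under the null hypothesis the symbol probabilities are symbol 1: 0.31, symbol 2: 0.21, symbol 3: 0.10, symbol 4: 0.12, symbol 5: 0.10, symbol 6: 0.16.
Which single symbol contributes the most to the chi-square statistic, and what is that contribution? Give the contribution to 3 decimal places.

symbol 1, 3.701

Expected counts E_i = n·p_i: 327×0.31 = 101.37, 327×0.21 = 68.67, 327×0.10 = 32.7, 327×0.12 = 39.24, 327×0.10 = 32.7, 327×0.16 = 52.32.
χ² = (82−101.37)²/101.37 + (73−68.67)²/68.67 + (38−32.7)²/32.7 + (43−39.24)²/39.24 + (31−32.7)²/32.7 + (60−52.32)²/52.32
   = 3.7013 + 0.2730 + 0.8590 + 0.3603 + 0.0884 + 1.1273
The largest term is for symbol 1: 3.701.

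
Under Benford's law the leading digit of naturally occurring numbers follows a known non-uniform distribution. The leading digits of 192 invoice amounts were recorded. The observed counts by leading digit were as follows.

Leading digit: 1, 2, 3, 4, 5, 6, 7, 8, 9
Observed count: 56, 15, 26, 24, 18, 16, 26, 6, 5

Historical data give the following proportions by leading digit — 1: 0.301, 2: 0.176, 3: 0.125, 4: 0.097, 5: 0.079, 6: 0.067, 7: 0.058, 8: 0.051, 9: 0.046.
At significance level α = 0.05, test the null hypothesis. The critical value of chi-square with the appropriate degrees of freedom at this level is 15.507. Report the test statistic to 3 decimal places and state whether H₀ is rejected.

Expected counts E_i = n·p_i: 192×0.301 = 57.792, 192×0.176 = 33.792, 192×0.125 = 24, 192×0.097 = 18.624, 192×0.079 = 15.168, 192×0.067 = 12.864, 192×0.058 = 11.136, 192×0.051 = 9.792, 192×0.046 = 8.832.
χ² = (56−57.792)²/57.792 + (15−33.792)²/33.792 + (26−24)²/24 + (24−18.624)²/18.624 + (18−15.168)²/15.168 + (16−12.864)²/12.864 + (26−11.136)²/11.136 + (6−9.792)²/9.792 + (5−8.832)²/8.832
   = 0.0556 + 10.4504 + 0.1667 + 1.5518 + 0.5288 + 0.7645 + 19.8400 + 1.4685 + 1.6626
Sum = 36.489
df = 8. Since 36.489 > 15.507, we reject H₀.

36.489; reject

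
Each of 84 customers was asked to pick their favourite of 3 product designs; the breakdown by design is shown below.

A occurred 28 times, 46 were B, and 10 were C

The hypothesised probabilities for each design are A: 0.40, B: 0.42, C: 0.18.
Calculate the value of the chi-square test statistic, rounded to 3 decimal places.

Expected counts E_i = n·p_i: 84×0.40 = 33.6, 84×0.42 = 35.28, 84×0.18 = 15.12.
cat         O        E   (O−E)²/E
A          28     33.6     0.9333
B          46    35.28     3.2573
C          10    15.12     1.7338
Sum = 5.924

5.924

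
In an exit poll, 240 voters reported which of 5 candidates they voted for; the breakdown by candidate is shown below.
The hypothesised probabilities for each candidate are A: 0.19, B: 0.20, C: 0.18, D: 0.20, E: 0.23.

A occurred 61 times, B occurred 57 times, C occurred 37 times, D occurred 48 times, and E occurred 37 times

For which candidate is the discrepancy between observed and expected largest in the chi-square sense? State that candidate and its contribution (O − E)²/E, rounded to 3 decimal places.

E, 6.001

Expected counts E_i = n·p_i: 240×0.19 = 45.6, 240×0.20 = 48, 240×0.18 = 43.2, 240×0.20 = 48, 240×0.23 = 55.2.
χ² = (61−45.6)²/45.6 + (57−48)²/48 + (37−43.2)²/43.2 + (48−48)²/48 + (37−55.2)²/55.2
   = 5.2009 + 1.6875 + 0.8898 + 0.0000 + 6.0007
The largest term is for E: 6.001.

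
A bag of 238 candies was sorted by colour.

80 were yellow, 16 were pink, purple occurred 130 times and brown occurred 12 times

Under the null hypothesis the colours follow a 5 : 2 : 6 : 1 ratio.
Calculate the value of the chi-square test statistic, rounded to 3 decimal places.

Ratio total = 14. Expected counts: 238×5/14 = 85, 238×2/14 = 34, 238×6/14 = 102, 238×1/14 = 17.
yellow: (80 − 85)²/85 = 25/85 = 0.2941
pink: (16 − 34)²/34 = 324/34 = 9.5294
purple: (130 − 102)²/102 = 784/102 = 7.6863
brown: (12 − 17)²/17 = 25/17 = 1.4706
Sum = 18.980

18.980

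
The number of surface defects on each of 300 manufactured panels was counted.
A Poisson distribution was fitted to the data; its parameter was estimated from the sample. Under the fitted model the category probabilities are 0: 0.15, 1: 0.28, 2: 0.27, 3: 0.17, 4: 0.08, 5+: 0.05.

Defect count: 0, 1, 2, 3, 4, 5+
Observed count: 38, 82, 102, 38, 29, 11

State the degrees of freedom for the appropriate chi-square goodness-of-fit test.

There are k = 6 categories and 1 parameter estimated from the data, so df = 6 − 1 − 1 = 4.

4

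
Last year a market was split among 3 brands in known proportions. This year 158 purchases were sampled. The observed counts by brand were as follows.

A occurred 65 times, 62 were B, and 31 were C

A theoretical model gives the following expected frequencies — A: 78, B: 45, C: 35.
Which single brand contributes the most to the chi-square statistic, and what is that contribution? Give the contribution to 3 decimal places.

B, 6.422

cat         O        E   (O−E)²/E
A          65       78     2.1667
B          62       45     6.4222
C          31       35     0.4571
The largest term is for B: 6.422.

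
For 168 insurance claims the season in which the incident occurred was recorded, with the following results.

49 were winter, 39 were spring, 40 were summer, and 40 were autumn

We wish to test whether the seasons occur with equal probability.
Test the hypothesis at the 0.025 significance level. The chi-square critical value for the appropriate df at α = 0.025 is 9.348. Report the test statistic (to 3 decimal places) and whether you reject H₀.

Expected count for each of the 4 categories: 168/4 = 42.
χ² = (49−42)²/42 + (39−42)²/42 + (40−42)²/42 + (40−42)²/42
   = 1.1667 + 0.2143 + 0.0952 + 0.0952
Sum = 1.571
df = 3. Since 1.571 < 9.348, we do not reject H₀.

1.571; do not reject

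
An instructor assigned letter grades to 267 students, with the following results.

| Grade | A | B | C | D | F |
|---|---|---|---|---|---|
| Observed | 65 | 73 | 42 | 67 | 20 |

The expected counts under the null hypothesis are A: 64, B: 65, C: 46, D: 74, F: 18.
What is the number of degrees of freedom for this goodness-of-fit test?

4

There are k = 5 categories and no parameters were estimated from the data, so df = 5 − 1 = 4.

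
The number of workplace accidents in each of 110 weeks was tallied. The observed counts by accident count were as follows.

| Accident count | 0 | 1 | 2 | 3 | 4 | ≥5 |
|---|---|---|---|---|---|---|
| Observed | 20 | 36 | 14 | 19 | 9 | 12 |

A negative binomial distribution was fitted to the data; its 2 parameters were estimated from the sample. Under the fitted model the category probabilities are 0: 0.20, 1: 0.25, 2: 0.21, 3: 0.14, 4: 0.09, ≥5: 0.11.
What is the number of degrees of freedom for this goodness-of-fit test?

3

There are k = 6 categories and 2 parameters estimated from the data, so df = 6 − 1 − 2 = 3.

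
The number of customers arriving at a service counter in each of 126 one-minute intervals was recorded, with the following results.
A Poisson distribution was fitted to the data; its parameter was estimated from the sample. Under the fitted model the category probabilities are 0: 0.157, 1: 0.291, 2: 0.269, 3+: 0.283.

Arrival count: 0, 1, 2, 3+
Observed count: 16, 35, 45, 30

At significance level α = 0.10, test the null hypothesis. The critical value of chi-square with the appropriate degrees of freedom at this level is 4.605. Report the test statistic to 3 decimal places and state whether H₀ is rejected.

5.336; reject

Expected counts E_i = n·p_i: 126×0.157 = 19.782, 126×0.291 = 36.666, 126×0.269 = 33.894, 126×0.283 = 35.658.
0: (16 − 19.782)²/19.782 = 14.303524/19.782 = 0.7231
1: (35 − 36.666)²/36.666 = 2.775556/36.666 = 0.0757
2: (45 − 33.894)²/33.894 = 123.343236/33.894 = 3.6391
3+: (30 − 35.658)²/35.658 = 32.012964/35.658 = 0.8978
Sum = 5.336
df = 2. Since 5.336 > 4.605, we reject H₀.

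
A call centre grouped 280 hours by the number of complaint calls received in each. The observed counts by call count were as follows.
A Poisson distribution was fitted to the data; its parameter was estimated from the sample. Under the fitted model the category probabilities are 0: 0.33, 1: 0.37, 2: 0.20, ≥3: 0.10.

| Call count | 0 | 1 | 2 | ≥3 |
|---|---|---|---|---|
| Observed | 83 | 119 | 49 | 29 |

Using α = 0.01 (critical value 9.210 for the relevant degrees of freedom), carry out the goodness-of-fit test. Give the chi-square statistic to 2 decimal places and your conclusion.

4.16; do not reject

Expected counts E_i = n·p_i: 280×0.33 = 92.4, 280×0.37 = 103.6, 280×0.20 = 56, 280×0.10 = 28.
cat         O        E   (O−E)²/E
0          83     92.4      0.956
1         119    103.6      2.289
2          49       56      0.875
≥3         29       28      0.036
Sum = 4.16
df = 2. Since 4.16 < 9.210, we do not reject H₀.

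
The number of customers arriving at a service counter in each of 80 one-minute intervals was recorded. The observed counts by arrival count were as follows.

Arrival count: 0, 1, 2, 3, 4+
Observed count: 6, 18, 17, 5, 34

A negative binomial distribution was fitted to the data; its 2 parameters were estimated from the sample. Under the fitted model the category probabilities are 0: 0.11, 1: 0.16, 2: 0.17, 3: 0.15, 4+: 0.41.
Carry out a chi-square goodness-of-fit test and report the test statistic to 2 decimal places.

7.98

Expected counts E_i = n·p_i: 80×0.11 = 8.8, 80×0.16 = 12.8, 80×0.17 = 13.6, 80×0.15 = 12, 80×0.41 = 32.8.
0: (6 − 8.8)²/8.8 = 7.84/8.8 = 0.891
1: (18 − 12.8)²/12.8 = 27.04/12.8 = 2.113
2: (17 − 13.6)²/13.6 = 11.56/13.6 = 0.850
3: (5 − 12)²/12 = 49/12 = 4.083
4+: (34 − 32.8)²/32.8 = 1.44/32.8 = 0.044
Sum = 7.98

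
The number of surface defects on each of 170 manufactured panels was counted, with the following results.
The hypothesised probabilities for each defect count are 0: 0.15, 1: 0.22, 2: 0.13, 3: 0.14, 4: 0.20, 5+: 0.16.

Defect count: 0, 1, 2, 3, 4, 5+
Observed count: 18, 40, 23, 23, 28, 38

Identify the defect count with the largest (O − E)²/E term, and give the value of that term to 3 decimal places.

5+, 4.288

Expected counts E_i = n·p_i: 170×0.15 = 25.5, 170×0.22 = 37.4, 170×0.13 = 22.1, 170×0.14 = 23.8, 170×0.20 = 34, 170×0.16 = 27.2.
χ² = (18−25.5)²/25.5 + (40−37.4)²/37.4 + (23−22.1)²/22.1 + (23−23.8)²/23.8 + (28−34)²/34 + (38−27.2)²/27.2
   = 2.2059 + 0.1807 + 0.0367 + 0.0269 + 1.0588 + 4.2882
The largest term is for 5+: 4.288.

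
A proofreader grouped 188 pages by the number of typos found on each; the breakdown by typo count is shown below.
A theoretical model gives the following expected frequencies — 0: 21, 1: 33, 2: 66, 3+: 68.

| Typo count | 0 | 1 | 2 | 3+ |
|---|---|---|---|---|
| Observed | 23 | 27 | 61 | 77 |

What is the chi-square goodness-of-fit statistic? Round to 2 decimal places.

χ² = (23−21)²/21 + (27−33)²/33 + (61−66)²/66 + (77−68)²/68
   = 0.190 + 1.091 + 0.379 + 1.191
Sum = 2.85

2.85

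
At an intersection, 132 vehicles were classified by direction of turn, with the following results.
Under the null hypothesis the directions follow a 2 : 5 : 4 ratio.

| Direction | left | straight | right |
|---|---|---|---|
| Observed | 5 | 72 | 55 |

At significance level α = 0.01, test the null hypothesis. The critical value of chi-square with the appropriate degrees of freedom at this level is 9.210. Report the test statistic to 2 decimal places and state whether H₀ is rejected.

Ratio total = 11. Expected counts: 132×2/11 = 24, 132×5/11 = 60, 132×4/11 = 48.
χ² = (5−24)²/24 + (72−60)²/60 + (55−48)²/48
   = 15.042 + 2.400 + 1.021
Sum = 18.46
df = 2. Since 18.46 > 9.210, we reject H₀.

18.46; reject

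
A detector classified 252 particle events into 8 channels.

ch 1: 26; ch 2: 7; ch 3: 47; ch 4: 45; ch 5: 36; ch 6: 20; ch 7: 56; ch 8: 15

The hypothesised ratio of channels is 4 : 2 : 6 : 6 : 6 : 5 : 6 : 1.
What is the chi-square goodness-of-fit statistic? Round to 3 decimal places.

Ratio total = 36. Expected counts: 252×4/36 = 28, 252×2/36 = 14, 252×6/36 = 42, 252×6/36 = 42, 252×6/36 = 42, 252×5/36 = 35, 252×6/36 = 42, 252×1/36 = 7.
ch 1: (26 − 28)²/28 = 4/28 = 0.1429
ch 2: (7 − 14)²/14 = 49/14 = 3.5000
ch 3: (47 − 42)²/42 = 25/42 = 0.5952
ch 4: (45 − 42)²/42 = 9/42 = 0.2143
ch 5: (36 − 42)²/42 = 36/42 = 0.8571
ch 6: (20 − 35)²/35 = 225/35 = 6.4286
ch 7: (56 − 42)²/42 = 196/42 = 4.6667
ch 8: (15 − 7)²/7 = 64/7 = 9.1429
Sum = 25.548

25.548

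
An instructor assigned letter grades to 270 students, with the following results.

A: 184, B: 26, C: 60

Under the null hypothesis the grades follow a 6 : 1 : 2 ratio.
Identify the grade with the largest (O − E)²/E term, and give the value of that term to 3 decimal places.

Ratio total = 9. Expected counts: 270×6/9 = 180, 270×1/9 = 30, 270×2/9 = 60.
χ² = (184−180)²/180 + (26−30)²/30 + (60−60)²/60
   = 0.0889 + 0.5333 + 0.0000
The largest term is for B: 0.533.

B, 0.533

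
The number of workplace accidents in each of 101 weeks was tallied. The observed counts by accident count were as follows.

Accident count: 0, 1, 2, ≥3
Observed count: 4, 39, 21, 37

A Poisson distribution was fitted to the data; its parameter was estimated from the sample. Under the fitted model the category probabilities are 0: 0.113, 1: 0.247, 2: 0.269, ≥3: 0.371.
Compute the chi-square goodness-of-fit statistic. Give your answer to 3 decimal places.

14.138

Expected counts E_i = n·p_i: 101×0.113 = 11.413, 101×0.247 = 24.947, 101×0.269 = 27.169, 101×0.371 = 37.471.
cat         O        E   (O−E)²/E
0           4   11.413     4.8149
1          39   24.947     7.9163
2          21   27.169     1.4007
≥3         37   37.471     0.0059
Sum = 14.138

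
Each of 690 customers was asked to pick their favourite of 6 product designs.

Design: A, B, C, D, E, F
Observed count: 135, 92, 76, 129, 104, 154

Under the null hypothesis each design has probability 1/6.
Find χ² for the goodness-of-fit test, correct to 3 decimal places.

37.287

Under H₀ each category has probability 1/6, so each expected count is 690/6 = 115.
χ² = (135−115)²/115 + (92−115)²/115 + (76−115)²/115 + (129−115)²/115 + (104−115)²/115 + (154−115)²/115
   = 3.4783 + 4.6000 + 13.2261 + 1.7043 + 1.0522 + 13.2261
Sum = 37.287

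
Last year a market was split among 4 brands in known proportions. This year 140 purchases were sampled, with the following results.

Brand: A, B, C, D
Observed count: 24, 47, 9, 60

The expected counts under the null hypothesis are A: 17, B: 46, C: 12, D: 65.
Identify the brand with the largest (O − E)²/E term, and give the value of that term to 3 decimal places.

A, 2.882

χ² = (24−17)²/17 + (47−46)²/46 + (9−12)²/12 + (60−65)²/65
   = 2.8824 + 0.0217 + 0.7500 + 0.3846
The largest term is for A: 2.882.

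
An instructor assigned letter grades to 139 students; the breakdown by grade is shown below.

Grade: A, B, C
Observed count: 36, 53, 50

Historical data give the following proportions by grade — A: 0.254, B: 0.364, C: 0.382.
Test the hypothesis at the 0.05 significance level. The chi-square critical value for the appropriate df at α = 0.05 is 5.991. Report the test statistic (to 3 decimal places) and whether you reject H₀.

Expected counts E_i = n·p_i: 139×0.254 = 35.306, 139×0.364 = 50.596, 139×0.382 = 53.098.
χ² = (36−35.306)²/35.306 + (53−50.596)²/50.596 + (50−53.098)²/53.098
   = 0.0136 + 0.1142 + 0.1808
Sum = 0.309
df = 2. Since 0.309 < 5.991, we do not reject H₀.

0.309; do not reject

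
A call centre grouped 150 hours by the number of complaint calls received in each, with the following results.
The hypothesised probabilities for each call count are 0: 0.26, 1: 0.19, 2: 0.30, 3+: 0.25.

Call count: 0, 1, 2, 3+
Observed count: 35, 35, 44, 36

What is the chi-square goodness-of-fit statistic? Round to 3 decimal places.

Expected counts E_i = n·p_i: 150×0.26 = 39, 150×0.19 = 28.5, 150×0.30 = 45, 150×0.25 = 37.5.
cat         O        E   (O−E)²/E
0          35       39     0.4103
1          35     28.5     1.4825
2          44       45     0.0222
3+         36     37.5     0.0600
Sum = 1.975

1.975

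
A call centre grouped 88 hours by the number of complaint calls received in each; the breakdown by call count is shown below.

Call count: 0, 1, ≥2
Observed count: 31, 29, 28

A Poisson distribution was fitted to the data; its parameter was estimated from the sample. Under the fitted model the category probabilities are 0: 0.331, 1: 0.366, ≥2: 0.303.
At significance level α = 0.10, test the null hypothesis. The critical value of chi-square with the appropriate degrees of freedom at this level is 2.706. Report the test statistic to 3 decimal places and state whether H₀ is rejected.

Expected counts E_i = n·p_i: 88×0.331 = 29.128, 88×0.366 = 32.208, 88×0.303 = 26.664.
χ² = (31−29.128)²/29.128 + (29−32.208)²/32.208 + (28−26.664)²/26.664
   = 0.1203 + 0.3195 + 0.0669
Sum = 0.507
df = 1. Since 0.507 < 2.706, we do not reject H₀.

0.507; do not reject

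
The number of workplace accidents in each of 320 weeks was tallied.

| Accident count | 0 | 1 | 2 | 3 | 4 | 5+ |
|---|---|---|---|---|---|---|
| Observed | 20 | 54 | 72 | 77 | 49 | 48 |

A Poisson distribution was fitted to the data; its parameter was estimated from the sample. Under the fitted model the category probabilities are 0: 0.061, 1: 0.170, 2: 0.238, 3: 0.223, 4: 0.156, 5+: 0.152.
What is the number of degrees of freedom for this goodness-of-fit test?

There are k = 6 categories and 1 parameter estimated from the data, so df = 6 − 1 − 1 = 4.

4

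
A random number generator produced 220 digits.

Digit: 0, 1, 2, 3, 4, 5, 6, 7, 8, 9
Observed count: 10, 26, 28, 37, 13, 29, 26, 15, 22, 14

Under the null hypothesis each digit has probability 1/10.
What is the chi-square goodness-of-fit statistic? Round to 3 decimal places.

Under H₀ each category has probability 1/10, so each expected count is 220/10 = 22.
0: (10 − 22)²/22 = 144/22 = 6.5455
1: (26 − 22)²/22 = 16/22 = 0.7273
2: (28 − 22)²/22 = 36/22 = 1.6364
3: (37 − 22)²/22 = 225/22 = 10.2273
4: (13 − 22)²/22 = 81/22 = 3.6818
5: (29 − 22)²/22 = 49/22 = 2.2273
6: (26 − 22)²/22 = 16/22 = 0.7273
7: (15 − 22)²/22 = 49/22 = 2.2273
8: (22 − 22)²/22 = 0/22 = 0.0000
9: (14 − 22)²/22 = 64/22 = 2.9091
Sum = 30.909

30.909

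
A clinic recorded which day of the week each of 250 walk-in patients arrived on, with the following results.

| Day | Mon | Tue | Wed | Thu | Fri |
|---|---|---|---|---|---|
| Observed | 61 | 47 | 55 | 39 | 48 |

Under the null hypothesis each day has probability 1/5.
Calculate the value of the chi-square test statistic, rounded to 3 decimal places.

5.600

Under H₀ each category has probability 1/5, so each expected count is 250/5 = 50.
χ² = (61−50)²/50 + (47−50)²/50 + (55−50)²/50 + (39−50)²/50 + (48−50)²/50
   = 2.4200 + 0.1800 + 0.5000 + 2.4200 + 0.0800
Sum = 5.600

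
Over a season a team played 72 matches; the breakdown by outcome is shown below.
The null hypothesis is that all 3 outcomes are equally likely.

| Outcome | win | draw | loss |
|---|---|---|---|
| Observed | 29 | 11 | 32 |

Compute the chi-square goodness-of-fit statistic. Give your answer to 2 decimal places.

10.75

Under H₀ each category has probability 1/3, so each expected count is 72/3 = 24.
cat         O        E   (O−E)²/E
win        29       24      1.042
draw       11       24      7.042
loss       32       24      2.667
Sum = 10.75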